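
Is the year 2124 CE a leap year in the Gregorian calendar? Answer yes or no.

yes

2124 is divisible by 4 and not by 100, so it is a leap year.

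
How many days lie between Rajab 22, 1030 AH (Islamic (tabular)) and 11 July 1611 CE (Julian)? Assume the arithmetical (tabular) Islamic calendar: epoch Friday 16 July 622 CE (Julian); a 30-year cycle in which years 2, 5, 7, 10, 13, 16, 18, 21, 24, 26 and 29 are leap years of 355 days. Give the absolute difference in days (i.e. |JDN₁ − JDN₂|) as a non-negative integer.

3614

First date → JDN 2313281; second date → JDN 2309667.
The interval is |2313281 − 2309667| = 3614 days.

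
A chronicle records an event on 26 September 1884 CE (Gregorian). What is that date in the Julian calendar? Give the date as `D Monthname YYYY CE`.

14 September 1884 CE

The Julian–Gregorian offset here is 12 days (Julian trailing).
26 September 1884 Gregorian − 12 days → 14 September 1884 Julian.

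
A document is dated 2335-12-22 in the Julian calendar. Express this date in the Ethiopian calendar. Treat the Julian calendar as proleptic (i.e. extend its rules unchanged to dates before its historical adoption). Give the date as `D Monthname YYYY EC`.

The source date corresponds to 7 January 2336 in the Gregorian calendar (JDN 2574272).
That day falls on 25 Tahsas 2328 EC in the Ethiopian calendar.

25 Tahsas 2328 EC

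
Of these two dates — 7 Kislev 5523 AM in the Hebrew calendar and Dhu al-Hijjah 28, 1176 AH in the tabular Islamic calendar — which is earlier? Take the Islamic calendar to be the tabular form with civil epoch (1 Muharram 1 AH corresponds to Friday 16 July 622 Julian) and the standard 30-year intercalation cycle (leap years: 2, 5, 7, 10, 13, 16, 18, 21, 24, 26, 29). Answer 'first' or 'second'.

first

First date → JDN 2364944; second date → JDN 2365173.
JDN 2364944 < JDN 2365173, so the first date is earlier.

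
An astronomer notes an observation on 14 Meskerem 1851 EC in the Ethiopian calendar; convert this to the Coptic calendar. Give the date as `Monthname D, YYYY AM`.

Julian Day Number of the source date = 2399946.
Converting JDN 2399946 to the Coptic calendar gives 14 Thout 1575 AM.

Thout 14, 1575 AM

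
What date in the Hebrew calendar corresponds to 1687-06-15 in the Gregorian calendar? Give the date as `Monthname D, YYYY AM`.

Tammuz 4, 5447 AM

Both dates share Julian Day Number 2337390; in the Hebrew calendar that is 4 Tammuz 5447 AM.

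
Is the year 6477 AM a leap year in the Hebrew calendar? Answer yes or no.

yes

Hebrew year 6477 is year 17 of its 19-year Metonic cycle; leap years are at positions 3, 6, 8, 11, 14, 17, 19, so it is a leap year (13 months).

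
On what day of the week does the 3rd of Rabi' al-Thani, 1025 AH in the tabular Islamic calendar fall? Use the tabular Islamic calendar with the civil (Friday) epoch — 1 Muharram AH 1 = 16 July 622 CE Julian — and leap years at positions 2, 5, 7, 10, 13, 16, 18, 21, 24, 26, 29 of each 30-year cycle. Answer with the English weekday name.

This is JDN 2311402 (20 April 1616 Gregorian).
JDN 2311402 mod 7 = 2, and JDN 0 was a Monday, so this is a Wednesday.

Wednesday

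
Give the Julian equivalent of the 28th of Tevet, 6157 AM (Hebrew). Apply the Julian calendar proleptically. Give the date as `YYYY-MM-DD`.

2397-01-12

Julian Day Number of the source date = 2596574.
Converting JDN 2596574 to the Julian calendar gives 12 January 2397 CE.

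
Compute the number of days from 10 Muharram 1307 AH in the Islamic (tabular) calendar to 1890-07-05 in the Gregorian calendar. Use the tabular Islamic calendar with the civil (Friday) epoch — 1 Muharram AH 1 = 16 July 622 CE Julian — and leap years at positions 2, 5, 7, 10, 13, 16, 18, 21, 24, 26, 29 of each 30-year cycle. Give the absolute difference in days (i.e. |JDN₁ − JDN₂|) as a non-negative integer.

302

JDN of the first date = 2411252.
JDN of the second date = 2411554.
|2411554 − 2411252| = 302.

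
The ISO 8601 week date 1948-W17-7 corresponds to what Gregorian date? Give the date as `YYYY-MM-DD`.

ISO week 1 of 1948 is the week containing the first Thursday of 1948.
Week 17, day 7 (Sunday) lands on 1948-04-25.

1948-04-25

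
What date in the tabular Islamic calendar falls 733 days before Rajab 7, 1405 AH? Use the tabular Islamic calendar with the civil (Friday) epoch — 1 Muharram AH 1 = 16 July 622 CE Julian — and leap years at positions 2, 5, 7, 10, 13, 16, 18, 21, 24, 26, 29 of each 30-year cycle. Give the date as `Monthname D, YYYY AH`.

Jumada al-Thani 12, 1403 AH

Counting 733 days back from JDN 2446154 reaches JDN 2445421, which is Jumada al-Thani 12, 1403 AH.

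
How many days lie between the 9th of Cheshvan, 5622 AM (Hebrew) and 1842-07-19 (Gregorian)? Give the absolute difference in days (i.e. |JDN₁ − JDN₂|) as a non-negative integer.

First date → JDN 2401062; second date → JDN 2394036.
The interval is |2401062 − 2394036| = 7026 days.

7026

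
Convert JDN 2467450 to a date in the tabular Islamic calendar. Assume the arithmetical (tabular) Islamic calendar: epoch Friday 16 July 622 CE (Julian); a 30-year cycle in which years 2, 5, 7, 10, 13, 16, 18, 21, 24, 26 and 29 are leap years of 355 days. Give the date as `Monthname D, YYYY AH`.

Sha'ban 11, 1465 AH

JDN 2467450 is 19 July 2043 in the Gregorian calendar.
In the tabular Islamic calendar that day is Sha'ban 11, 1465 AH.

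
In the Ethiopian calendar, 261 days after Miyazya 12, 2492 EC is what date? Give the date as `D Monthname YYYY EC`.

JDN of Miyazya 12, 2492 EC = 2634280.
2634280 + 261 = 2634541.
JDN 2634541 in the Ethiopian calendar is 28 Tahsas 2493 EC.

28 Tahsas 2493 EC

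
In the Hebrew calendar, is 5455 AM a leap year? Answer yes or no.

no

Hebrew year 5455 is year 2 of its 19-year Metonic cycle; leap years are at positions 3, 6, 8, 11, 14, 17, 19, so it is a common year (12 months).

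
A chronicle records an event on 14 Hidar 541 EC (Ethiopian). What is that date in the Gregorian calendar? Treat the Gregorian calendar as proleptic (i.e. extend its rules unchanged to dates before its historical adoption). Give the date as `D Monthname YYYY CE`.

Julian Day Number of the source date = 1921529.
Converting JDN 1921529 to the Gregorian calendar gives 12 November 548 CE.

12 November 548 CE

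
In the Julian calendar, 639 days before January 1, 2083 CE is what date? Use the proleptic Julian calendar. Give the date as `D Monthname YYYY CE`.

2 April 2081 CE

Counting 639 days back from JDN 2481874 reaches JDN 2481235, which is 2 April 2081 CE.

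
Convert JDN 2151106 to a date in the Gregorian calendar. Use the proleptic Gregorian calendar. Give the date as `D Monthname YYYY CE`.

5 June 1177 CE

Counting from JDN 2299161 = 15 Oct 1582 gives an offset of -148055 days.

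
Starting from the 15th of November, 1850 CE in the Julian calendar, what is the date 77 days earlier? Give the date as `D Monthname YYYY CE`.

The starting date is JDN 2397089; 2397089 − 77 = 2397012.
JDN 2397012 corresponds to 30 August 1850 CE.

30 August 1850 CE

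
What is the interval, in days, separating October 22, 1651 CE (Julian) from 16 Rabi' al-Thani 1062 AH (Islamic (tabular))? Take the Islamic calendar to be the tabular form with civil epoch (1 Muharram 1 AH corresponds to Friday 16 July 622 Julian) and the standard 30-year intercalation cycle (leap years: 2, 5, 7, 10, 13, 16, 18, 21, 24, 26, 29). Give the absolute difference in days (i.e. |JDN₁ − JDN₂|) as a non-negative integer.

147

JDN of the first date = 2324380.
JDN of the second date = 2324527.
|2324527 − 2324380| = 147.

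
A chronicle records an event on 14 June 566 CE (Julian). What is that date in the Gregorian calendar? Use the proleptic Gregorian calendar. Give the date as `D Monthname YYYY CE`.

The Julian–Gregorian offset here is 2 days (Julian trailing).
14 June 566 Julian + 2 days → 16 June 566 Gregorian.

16 June 566 CE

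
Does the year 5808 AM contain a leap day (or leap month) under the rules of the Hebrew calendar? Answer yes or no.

no

Hebrew year 5808 is year 13 of its 19-year Metonic cycle; leap years are at positions 3, 6, 8, 11, 14, 17, 19, so it is a common year (12 months).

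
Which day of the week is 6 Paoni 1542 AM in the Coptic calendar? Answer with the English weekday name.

This is JDN 2388155 (12 June 1826 Gregorian).
2388155 ≡ 0 (mod 7); counting from Monday = 0 gives Monday.

Monday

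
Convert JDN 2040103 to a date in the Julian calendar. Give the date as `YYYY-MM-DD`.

The proleptic Gregorian equivalent of JDN 2040103 is 5 July 873.
In the Julian calendar that day is 0873-07-01.

0873-07-01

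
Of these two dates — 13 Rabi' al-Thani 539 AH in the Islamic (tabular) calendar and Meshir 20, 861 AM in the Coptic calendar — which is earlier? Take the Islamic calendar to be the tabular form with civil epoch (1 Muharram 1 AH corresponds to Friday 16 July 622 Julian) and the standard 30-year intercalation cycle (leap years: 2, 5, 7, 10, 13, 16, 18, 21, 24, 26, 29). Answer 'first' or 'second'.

First date → JDN 2139190; second date → JDN 2139314.
JDN 2139190 < JDN 2139314, so the first date is earlier.

first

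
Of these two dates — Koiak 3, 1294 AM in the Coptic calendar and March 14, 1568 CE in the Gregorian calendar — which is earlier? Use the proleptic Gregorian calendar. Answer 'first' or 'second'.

second

The two dates have Julian Day Numbers 2297390 and 2293833 respectively.
Since 2293833 < 2297390, the second date comes first.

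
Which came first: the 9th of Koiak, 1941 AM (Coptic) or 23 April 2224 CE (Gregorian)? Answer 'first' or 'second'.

second

First date → JDN 2533713; second date → JDN 2533472.
JDN 2533472 < JDN 2533713, so the second date is earlier.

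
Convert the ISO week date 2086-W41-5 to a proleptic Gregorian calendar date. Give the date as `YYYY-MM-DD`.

2086-10-11

ISO week 1 of 2086 is the week containing the first Thursday of 2086.
Week 41, day 5 (Friday) lands on 2086-10-11.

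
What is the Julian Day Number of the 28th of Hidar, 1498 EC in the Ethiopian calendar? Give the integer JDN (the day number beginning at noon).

In the proleptic Gregorian calendar the same day is 4 December 1505.
JDN 2451545 is 1 January 2000 CE (Gregorian); the target day is −180458 days from there, so JDN = 2271087.

2271087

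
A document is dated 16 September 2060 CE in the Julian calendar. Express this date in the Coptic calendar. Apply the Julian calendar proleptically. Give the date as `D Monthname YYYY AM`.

The source date corresponds to 29 September 2060 in the Gregorian calendar (JDN 2473732).
That day falls on 19 Thout 1777 AM in the Coptic calendar.

19 Thout 1777 AM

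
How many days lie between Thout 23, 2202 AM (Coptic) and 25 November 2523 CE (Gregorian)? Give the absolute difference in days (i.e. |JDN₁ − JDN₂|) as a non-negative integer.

13928

JDN of the first date = 2628967.
JDN of the second date = 2642895.
|2642895 − 2628967| = 13928.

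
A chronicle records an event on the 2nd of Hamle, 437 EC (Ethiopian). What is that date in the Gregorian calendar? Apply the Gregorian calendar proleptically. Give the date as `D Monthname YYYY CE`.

27 June 445 CE

Both dates share Julian Day Number 1883771; in the Gregorian calendar that is 27 June 445 CE.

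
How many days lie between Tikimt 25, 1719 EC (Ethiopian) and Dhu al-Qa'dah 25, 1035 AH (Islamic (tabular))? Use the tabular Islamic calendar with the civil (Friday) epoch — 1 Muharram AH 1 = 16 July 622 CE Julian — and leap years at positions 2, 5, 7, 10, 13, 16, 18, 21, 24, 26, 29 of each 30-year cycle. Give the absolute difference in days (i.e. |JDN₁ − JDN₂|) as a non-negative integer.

JDN of the first date = 2351774.
JDN of the second date = 2315174.
|2315174 − 2351774| = 36600.

36600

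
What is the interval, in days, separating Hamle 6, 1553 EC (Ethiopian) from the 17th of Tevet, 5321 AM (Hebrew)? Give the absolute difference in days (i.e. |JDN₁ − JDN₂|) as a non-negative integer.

176

JDN of the first date = 2291394.
JDN of the second date = 2291218.
|2291218 − 2291394| = 176.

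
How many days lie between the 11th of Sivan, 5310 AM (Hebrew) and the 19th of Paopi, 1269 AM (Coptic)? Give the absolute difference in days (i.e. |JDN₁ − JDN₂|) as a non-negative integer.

874

JDN of the first date = 2287341.
JDN of the second date = 2288215.
|2288215 − 2287341| = 874.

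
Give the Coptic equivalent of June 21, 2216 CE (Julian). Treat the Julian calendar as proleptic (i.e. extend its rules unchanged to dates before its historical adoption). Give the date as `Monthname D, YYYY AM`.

Paoni 27, 1932 AM

Both dates share Julian Day Number 2530624; in the Coptic calendar that is 27 Paoni 1932 AM.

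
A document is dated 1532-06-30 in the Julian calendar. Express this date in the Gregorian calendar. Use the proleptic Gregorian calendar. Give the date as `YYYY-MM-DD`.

At this point the Julian calendar is 10 days behind the Gregorian.
30 June 1532 Julian + 10 days → 10 July 1532 Gregorian.

1532-07-10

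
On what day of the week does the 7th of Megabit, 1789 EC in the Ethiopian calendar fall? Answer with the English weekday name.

This is JDN 2377474 (14 March 1797 Gregorian).
JDN 2377474 mod 7 = 1, and JDN 0 was a Monday, so this is a Tuesday.

Tuesday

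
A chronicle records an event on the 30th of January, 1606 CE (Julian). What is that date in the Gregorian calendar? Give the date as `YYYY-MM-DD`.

For dates in this range the Gregorian date is 10 days ahead of the Julian.
30 January 1606 Julian + 10 days → 9 February 1606 Gregorian.

1606-02-09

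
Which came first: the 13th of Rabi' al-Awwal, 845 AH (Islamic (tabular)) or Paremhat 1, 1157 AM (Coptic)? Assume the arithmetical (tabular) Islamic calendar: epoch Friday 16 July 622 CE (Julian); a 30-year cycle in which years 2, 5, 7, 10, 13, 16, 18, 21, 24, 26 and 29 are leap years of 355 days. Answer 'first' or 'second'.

second

Converting both to JDN: 2247596 vs 2247439; the smaller is the second.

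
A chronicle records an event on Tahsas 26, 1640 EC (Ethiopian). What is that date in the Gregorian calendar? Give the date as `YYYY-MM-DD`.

Both dates share Julian Day Number 2322981; in the Gregorian calendar that is 2 January 1648 CE.

1648-01-02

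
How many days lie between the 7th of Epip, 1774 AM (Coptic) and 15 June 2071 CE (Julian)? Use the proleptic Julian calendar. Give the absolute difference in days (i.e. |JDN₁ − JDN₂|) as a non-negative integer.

JDN of the first date = 2472924.
JDN of the second date = 2477656.
|2477656 − 2472924| = 4732.

4732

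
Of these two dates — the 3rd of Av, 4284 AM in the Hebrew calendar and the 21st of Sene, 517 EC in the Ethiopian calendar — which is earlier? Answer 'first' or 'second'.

first

Converting both to JDN: 1912649 vs 1912980; the smaller is the first.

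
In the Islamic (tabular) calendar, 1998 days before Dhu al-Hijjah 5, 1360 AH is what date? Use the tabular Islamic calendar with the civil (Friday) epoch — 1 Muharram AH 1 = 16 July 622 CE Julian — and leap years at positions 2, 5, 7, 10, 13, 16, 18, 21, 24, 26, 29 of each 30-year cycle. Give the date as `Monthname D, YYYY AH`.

The starting date is JDN 2430353; 2430353 − 1998 = 2428355.
JDN 2428355 corresponds to Rabi' al-Thani 15, 1355 AH.

Rabi' al-Thani 15, 1355 AH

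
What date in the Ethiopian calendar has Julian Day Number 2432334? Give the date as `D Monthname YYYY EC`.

JDN 2432334 is 28 May 1947 in the Gregorian calendar.
In the Ethiopian calendar that day is 20 Ginbot 1939 EC.

20 Ginbot 1939 EC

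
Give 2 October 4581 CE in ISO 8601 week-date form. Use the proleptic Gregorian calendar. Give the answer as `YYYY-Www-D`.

The weekday is Tuesday (ISO weekday 2).
That Tuesday belongs to ISO week 40 of ISO year 4581.

4581-W40-2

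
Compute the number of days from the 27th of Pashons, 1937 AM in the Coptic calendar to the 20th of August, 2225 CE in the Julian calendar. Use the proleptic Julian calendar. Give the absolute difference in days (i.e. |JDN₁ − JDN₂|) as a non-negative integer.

1551

JDN of the first date = 2532420.
JDN of the second date = 2533971.
|2533971 − 2532420| = 1551.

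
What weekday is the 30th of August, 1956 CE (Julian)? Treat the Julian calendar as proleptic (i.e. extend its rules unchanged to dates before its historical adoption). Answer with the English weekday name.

Wednesday

This is JDN 2435729 (12 September 1956 Gregorian).
JDN 2435729 mod 7 = 2, and JDN 0 was a Monday, so this is a Wednesday.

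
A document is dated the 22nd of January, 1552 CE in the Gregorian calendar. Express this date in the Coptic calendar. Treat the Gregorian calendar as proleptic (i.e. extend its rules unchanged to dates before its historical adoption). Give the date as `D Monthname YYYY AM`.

16 Tobi 1268 AM

Julian Day Number of the source date = 2287937.
Converting JDN 2287937 to the Coptic calendar gives 16 Tobi 1268 AM.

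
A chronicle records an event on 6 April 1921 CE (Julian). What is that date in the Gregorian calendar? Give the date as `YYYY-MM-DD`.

1921-04-19

At this point the Julian calendar is 13 days behind the Gregorian.
6 April 1921 Julian + 13 days → 19 April 1921 Gregorian.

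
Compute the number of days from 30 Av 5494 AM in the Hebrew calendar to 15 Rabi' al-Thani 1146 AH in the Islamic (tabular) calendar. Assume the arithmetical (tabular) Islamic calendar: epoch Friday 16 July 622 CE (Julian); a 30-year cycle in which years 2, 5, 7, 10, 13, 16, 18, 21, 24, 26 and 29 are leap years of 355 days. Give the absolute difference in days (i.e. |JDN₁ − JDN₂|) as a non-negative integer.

338

JDN of the first date = 2354631.
JDN of the second date = 2354293.
|2354293 − 2354631| = 338.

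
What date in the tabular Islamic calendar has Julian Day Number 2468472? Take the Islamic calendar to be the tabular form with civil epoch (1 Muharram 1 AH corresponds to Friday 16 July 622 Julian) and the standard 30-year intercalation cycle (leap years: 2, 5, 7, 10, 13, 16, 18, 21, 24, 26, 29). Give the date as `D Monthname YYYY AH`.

The Gregorian equivalent of JDN 2468472 is 6 May 2046.
In the tabular Islamic calendar that day is 29 Jumada al-Thani 1468 AH.

29 Jumada al-Thani 1468 AH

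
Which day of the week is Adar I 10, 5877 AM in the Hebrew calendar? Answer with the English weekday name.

Friday

In the Gregorian calendar this is 12 February 2117 (JDN 2494321).
JDN 2494321 mod 7 = 4, and JDN 0 was a Monday, so this is a Friday.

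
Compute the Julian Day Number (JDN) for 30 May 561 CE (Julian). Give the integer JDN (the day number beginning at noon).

1926113

In the proleptic Gregorian calendar the same day is 1 June 561.
JDN 2400001 is 17 November 1858 CE (Gregorian), MJD 0; the target day is −473888 days from there, so JDN = 1926113.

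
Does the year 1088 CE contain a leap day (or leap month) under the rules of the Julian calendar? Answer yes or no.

1088 mod 4 = 0, so it is a leap year in the Julian calendar.

yes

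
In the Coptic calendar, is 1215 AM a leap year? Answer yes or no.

1215 mod 4 = 3; in the Coptic calendar a year is leap when year mod 4 = 3, so it is a leap year.

yes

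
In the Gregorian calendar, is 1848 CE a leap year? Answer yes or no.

1848 is divisible by 4 and not by 100, so it is a leap year.

yes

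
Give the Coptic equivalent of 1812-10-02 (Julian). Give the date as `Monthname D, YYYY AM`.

Julian Day Number of the source date = 2383166.
Converting JDN 2383166 to the Coptic calendar gives 5 Paopi 1529 AM.

Paopi 5, 1529 AM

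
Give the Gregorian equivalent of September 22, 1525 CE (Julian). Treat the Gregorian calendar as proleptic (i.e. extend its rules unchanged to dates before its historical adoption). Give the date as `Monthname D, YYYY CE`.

October 2, 1525 CE

The Julian–Gregorian offset here is 10 days (Julian trailing).
22 September 1525 Julian + 10 days → 2 October 1525 Gregorian.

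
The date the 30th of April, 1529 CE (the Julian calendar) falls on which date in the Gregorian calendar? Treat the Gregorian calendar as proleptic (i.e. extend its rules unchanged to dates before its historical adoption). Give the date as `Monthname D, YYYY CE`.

For dates in this range the Gregorian date is 10 days ahead of the Julian.
30 April 1529 Julian + 10 days → 10 May 1529 Gregorian.

May 10, 1529 CE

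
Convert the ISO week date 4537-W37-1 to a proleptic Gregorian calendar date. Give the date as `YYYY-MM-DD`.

4537-09-09

ISO week 1 of 4537 is the week containing the first Thursday of 4537.
Week 37, day 1 (Monday) lands on 4537-09-09.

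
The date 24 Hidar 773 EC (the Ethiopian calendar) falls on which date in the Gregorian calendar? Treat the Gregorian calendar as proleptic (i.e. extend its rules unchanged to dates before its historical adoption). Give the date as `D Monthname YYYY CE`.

Both dates share Julian Day Number 2006277; in the Gregorian calendar that is 24 November 780 CE.

24 November 780 CE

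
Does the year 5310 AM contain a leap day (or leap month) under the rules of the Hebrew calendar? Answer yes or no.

Hebrew year 5310 is year 9 of its 19-year Metonic cycle; leap years are at positions 3, 6, 8, 11, 14, 17, 19, so it is a common year (12 months).

no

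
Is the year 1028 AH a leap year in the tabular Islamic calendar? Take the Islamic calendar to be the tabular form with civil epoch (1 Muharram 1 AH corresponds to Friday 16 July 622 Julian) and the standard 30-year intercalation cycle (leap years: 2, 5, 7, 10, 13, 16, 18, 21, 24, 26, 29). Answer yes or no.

no

Year 1028 AH is year 8 of its 30-year cycle; leap positions are 2, 5, 7, 10, 13, 16, 18, 21, 24, 26, 29, so it is a common year (354 days).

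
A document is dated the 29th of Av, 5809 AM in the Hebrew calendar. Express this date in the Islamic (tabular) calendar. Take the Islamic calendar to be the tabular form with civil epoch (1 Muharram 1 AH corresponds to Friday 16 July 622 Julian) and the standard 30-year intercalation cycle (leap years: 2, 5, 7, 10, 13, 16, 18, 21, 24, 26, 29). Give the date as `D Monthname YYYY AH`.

28 Dhu al-Qa'dah 1471 AH

The source date corresponds to 27 August 2049 in the Gregorian calendar (JDN 2469681).
That day falls on 28 Dhu al-Qa'dah 1471 AH in the tabular Islamic calendar.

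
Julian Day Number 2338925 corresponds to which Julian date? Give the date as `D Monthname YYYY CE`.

18 August 1691 CE

JDN 2338925 is 28 August 1691 in the Gregorian calendar.
In the Julian calendar that day is 18 August 1691 CE.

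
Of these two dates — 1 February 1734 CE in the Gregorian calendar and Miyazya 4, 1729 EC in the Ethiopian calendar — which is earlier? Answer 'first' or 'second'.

First date → JDN 2354422; second date → JDN 2355586.
JDN 2354422 < JDN 2355586, so the first date is earlier.

first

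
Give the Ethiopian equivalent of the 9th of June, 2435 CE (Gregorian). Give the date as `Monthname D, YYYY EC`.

Both dates share Julian Day Number 2610585; in the Ethiopian calendar that is 29 Ginbot 2427 EC.

Ginbot 29, 2427 EC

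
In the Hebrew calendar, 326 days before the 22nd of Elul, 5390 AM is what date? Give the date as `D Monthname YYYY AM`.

21 Tishrei 5390 AM

JDN of the 22nd of Elul, 5390 AM = 2316647.
2316647 − 326 = 2316321.
JDN 2316321 in the Hebrew calendar is 21 Tishrei 5390 AM.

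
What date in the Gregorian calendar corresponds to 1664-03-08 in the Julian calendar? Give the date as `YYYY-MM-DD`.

The Julian–Gregorian offset here is 10 days (Julian trailing).
8 March 1664 Julian + 10 days → 18 March 1664 Gregorian.

1664-03-18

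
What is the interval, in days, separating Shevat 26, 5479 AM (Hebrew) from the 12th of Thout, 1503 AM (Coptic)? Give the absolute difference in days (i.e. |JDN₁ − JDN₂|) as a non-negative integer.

24689

First date → JDN 2348957; second date → JDN 2373646.
The interval is |2348957 − 2373646| = 24689 days.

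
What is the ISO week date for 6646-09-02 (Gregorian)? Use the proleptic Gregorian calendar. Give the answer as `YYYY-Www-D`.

6646-W36-3

The weekday is Wednesday (ISO weekday 3).
That Wednesday belongs to ISO week 36 of ISO year 6646.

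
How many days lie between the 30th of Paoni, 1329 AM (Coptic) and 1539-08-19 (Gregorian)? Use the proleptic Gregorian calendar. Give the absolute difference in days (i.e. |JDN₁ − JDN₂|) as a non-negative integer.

26983

First date → JDN 2310381; second date → JDN 2283398.
The interval is |2310381 − 2283398| = 26983 days.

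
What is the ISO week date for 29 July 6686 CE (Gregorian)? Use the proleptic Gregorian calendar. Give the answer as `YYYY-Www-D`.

The weekday is Thursday (ISO weekday 4).
That Thursday belongs to ISO week 30 of ISO year 6686.

6686-W30-4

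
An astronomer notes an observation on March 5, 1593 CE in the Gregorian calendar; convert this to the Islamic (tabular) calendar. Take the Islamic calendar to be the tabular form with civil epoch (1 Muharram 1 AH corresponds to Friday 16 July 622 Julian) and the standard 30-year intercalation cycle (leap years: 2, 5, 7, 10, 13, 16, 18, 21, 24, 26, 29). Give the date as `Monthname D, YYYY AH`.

Both dates share Julian Day Number 2302955; in the tabular Islamic calendar that is 1 Jumada al-Thani 1001 AH.

Jumada al-Thani 1, 1001 AH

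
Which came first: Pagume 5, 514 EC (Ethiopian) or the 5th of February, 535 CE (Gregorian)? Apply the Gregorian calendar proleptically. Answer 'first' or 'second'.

first

First date → JDN 1911958; second date → JDN 1916500.
JDN 1911958 < JDN 1916500, so the first date is earlier.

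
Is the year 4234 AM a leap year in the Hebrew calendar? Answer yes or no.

no

Hebrew year 4234 is year 16 of its 19-year Metonic cycle; leap years are at positions 3, 6, 8, 11, 14, 17, 19, so it is a common year (12 months).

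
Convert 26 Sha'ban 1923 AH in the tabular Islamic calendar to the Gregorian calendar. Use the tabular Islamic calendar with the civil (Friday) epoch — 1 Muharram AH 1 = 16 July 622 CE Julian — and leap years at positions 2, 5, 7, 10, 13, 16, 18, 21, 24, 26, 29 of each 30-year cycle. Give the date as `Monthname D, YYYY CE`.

Julian Day Number of the source date = 2629765.
Converting JDN 2629765 to the Gregorian calendar gives 13 December 2487 CE.

December 13, 2487 CE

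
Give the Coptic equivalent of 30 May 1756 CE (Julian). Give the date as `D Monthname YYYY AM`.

Julian Day Number of the source date = 2362587.
Converting JDN 2362587 to the Coptic calendar gives 5 Paoni 1472 AM.

5 Paoni 1472 AM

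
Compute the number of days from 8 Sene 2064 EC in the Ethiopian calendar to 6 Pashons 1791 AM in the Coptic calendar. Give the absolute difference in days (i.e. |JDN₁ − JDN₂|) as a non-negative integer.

1063

JDN of the first date = 2478009.
JDN of the second date = 2479072.
|2479072 − 2478009| = 1063.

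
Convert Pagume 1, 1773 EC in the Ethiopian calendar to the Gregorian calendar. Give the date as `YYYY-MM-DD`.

Both dates share Julian Day Number 2371804; in the Gregorian calendar that is 4 September 1781 CE.

1781-09-04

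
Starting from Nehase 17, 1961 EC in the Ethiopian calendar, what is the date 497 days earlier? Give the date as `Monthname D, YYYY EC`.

Miyazya 5, 1960 EC

Counting 497 days back from JDN 2440457 reaches JDN 2439960, which is Miyazya 5, 1960 EC.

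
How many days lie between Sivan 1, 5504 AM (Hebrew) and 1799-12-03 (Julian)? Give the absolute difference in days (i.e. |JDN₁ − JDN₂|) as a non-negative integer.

20304

JDN of the first date = 2358175.
JDN of the second date = 2378479.
|2378479 − 2358175| = 20304.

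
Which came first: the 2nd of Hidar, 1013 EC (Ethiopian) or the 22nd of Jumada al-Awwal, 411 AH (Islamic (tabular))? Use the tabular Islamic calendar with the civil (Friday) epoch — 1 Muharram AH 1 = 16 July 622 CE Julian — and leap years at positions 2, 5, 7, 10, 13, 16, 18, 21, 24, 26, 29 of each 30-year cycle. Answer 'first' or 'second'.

The two dates have Julian Day Numbers 2093915 and 2093869 respectively.
Since 2093869 < 2093915, the second date comes first.

second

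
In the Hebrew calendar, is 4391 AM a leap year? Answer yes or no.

no

Hebrew year 4391 is year 2 of its 19-year Metonic cycle; leap years are at positions 3, 6, 8, 11, 14, 17, 19, so it is a common year (12 months).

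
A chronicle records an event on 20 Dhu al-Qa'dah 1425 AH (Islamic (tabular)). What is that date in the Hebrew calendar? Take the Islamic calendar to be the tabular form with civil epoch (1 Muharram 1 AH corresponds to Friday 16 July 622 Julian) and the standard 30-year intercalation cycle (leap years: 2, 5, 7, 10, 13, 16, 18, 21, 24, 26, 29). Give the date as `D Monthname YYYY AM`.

20 Tevet 5765 AM

The source date corresponds to 1 January 2005 in the Gregorian calendar (JDN 2453372).
That day falls on 20 Tevet 5765 AM in the Hebrew calendar.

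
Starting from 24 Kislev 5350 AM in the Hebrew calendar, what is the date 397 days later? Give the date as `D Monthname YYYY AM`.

Counting 397 days forward from JDN 2301766 reaches JDN 2302163, which is 7 Tevet 5351 AM.

7 Tevet 5351 AM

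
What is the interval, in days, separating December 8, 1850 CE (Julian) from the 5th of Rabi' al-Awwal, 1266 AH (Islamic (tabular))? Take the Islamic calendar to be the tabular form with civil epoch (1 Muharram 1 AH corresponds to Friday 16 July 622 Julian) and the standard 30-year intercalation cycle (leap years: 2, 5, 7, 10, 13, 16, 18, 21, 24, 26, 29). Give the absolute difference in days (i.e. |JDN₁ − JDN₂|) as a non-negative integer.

335

JDN of the first date = 2397112.
JDN of the second date = 2396777.
|2396777 − 2397112| = 335.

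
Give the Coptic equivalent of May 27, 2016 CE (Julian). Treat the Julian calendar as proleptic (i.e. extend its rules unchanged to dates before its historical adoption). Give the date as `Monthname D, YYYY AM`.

Paoni 2, 1732 AM

Julian Day Number of the source date = 2457549.
Converting JDN 2457549 to the Coptic calendar gives 2 Paoni 1732 AM.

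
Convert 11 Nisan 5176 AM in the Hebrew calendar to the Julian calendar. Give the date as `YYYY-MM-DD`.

Both dates share Julian Day Number 2238350; in the Julian calendar that is 8 April 1416 CE.

1416-04-08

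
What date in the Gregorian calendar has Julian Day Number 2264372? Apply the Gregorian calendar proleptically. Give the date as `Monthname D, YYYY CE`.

Counting from JDN 2299161 = 15 Oct 1582 gives an offset of -34789 days.

July 16, 1487 CE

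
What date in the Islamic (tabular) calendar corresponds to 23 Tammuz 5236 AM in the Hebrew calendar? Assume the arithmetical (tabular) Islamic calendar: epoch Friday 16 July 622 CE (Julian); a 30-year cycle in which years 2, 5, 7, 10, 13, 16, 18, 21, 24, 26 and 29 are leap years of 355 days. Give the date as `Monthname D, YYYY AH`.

Rabi' al-Awwal 22, 881 AH

The source date corresponds to 24 July 1476 in the proleptic Gregorian calendar (JDN 2260363).
That day falls on 22 Rabi' al-Awwal 881 AH in the tabular Islamic calendar.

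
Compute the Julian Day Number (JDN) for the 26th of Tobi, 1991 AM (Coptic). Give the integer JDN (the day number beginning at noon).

2552022

In the Gregorian calendar the same day is 5 February 2275.
JDN 2299161 is 15 October 1582 CE (Gregorian); the target day is +252861 days from there, so JDN = 2552022.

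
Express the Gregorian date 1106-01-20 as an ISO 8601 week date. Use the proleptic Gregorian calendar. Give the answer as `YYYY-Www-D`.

1106-W03-6

The weekday is Saturday (ISO weekday 6).
That Saturday belongs to ISO week 3 of ISO year 1106.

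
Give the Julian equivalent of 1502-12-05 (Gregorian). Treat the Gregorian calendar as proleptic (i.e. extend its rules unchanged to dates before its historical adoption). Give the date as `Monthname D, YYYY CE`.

At this point the Julian calendar is 10 days behind the Gregorian.
5 December 1502 Gregorian − 10 days → 25 November 1502 Julian.

November 25, 1502 CE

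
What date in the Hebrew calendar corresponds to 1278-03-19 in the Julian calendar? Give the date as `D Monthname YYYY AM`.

Both dates share Julian Day Number 2187925; in the Hebrew calendar that is 23 Adar II 5038 AM.

23 Adar II 5038 AM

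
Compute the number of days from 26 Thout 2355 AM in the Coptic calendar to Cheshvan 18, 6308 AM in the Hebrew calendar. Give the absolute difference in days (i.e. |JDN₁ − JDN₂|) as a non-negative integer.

33215

First date → JDN 2684853; second date → JDN 2651638.
The interval is |2684853 − 2651638| = 33215 days.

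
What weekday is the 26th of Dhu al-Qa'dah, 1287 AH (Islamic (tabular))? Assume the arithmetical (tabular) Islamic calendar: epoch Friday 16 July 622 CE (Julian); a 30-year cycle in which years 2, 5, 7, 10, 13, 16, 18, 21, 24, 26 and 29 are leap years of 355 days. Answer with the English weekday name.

Equivalently 17 February 1871 Gregorian, JDN 2404476.
2404476 ≡ 4 (mod 7); counting from Monday = 0 gives Friday.

Friday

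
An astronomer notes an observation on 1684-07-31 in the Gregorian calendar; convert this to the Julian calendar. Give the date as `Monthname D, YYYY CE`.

At this point the Julian calendar is 10 days behind the Gregorian.
31 July 1684 Gregorian − 10 days → 21 July 1684 Julian.

July 21, 1684 CE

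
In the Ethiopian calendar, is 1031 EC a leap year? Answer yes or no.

yes

1031 mod 4 = 3; in the Ethiopian calendar a year is leap when year mod 4 = 3, so it is a leap year.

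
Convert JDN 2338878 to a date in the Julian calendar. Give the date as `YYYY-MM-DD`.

1691-07-02

JDN 2338878 is 12 July 1691 in the Gregorian calendar.
In the Julian calendar that day is 1691-07-02.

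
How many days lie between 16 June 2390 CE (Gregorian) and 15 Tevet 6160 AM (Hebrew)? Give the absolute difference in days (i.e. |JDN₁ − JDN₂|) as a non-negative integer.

JDN of the first date = 2594156.
JDN of the second date = 2597655.
|2597655 − 2594156| = 3499.

3499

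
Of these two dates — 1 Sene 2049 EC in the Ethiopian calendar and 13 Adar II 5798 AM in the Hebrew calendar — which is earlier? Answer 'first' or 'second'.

Converting both to JDN: 2472523 vs 2465503; the smaller is the second.

second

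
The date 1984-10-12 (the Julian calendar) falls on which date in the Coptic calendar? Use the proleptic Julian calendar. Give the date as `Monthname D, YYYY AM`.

Paopi 15, 1701 AM

The source date corresponds to 25 October 1984 in the Gregorian calendar (JDN 2445999).
That day falls on 15 Paopi 1701 AM in the Coptic calendar.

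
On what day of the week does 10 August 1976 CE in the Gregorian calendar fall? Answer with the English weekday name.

2443001 ≡ 1 (mod 7); counting from Monday = 0 gives Tuesday.

Tuesday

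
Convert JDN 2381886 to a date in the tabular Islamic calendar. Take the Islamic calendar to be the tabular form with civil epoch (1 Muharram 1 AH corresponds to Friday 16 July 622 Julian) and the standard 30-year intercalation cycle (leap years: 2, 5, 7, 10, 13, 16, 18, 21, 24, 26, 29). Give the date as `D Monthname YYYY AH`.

The Gregorian equivalent of JDN 2381886 is 13 April 1809.
In the tabular Islamic calendar that day is 27 Safar 1224 AH.

27 Safar 1224 AH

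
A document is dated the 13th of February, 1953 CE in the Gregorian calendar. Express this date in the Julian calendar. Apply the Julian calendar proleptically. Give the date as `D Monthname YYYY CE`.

At this point the Julian calendar is 13 days behind the Gregorian.
13 February 1953 Gregorian − 13 days → 31 January 1953 Julian.

31 January 1953 CE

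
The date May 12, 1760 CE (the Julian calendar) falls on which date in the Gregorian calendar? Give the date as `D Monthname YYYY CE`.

23 May 1760 CE

The Julian–Gregorian offset here is 11 days (Julian trailing).
12 May 1760 Julian + 11 days → 23 May 1760 Gregorian.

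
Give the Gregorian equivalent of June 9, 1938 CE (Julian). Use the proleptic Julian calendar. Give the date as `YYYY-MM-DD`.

1938-06-22

For dates in this range the Gregorian date is 13 days ahead of the Julian.
9 June 1938 Julian + 13 days → 22 June 1938 Gregorian.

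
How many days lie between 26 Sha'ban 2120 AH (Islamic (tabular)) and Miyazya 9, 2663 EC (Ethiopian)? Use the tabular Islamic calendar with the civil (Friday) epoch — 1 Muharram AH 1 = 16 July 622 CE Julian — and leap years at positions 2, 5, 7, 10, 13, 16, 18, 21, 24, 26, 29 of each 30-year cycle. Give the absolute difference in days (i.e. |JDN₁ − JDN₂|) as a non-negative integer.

2841

JDN of the first date = 2699575.
JDN of the second date = 2696734.
|2696734 − 2699575| = 2841.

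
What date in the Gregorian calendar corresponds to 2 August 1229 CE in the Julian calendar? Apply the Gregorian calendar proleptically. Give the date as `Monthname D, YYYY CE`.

The Julian–Gregorian offset here is 7 days (Julian trailing).
2 August 1229 Julian + 7 days → 9 August 1229 Gregorian.

August 9, 1229 CE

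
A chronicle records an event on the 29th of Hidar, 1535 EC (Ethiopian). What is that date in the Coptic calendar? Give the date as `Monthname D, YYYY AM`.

The source date corresponds to 5 December 1542 in the proleptic Gregorian calendar (JDN 2284602).
That day falls on 29 Hathor 1259 AM in the Coptic calendar.

Hathor 29, 1259 AM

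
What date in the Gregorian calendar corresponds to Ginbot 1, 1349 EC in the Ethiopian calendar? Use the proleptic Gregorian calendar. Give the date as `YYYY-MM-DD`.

Julian Day Number of the source date = 2216818.
Converting JDN 2216818 to the Gregorian calendar gives 4 May 1357 CE.

1357-05-04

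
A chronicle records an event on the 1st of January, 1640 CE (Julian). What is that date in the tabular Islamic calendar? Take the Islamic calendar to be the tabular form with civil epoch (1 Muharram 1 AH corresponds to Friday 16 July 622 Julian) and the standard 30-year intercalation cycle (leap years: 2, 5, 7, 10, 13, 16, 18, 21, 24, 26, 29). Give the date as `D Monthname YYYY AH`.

The source date corresponds to 11 January 1640 in the Gregorian calendar (JDN 2320068).
That day falls on 17 Ramadan 1049 AH in the tabular Islamic calendar.

17 Ramadan 1049 AH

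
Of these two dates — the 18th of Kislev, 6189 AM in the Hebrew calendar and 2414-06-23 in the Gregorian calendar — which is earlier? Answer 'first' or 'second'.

second

First date → JDN 2608199; second date → JDN 2602929.
JDN 2602929 < JDN 2608199, so the second date is earlier.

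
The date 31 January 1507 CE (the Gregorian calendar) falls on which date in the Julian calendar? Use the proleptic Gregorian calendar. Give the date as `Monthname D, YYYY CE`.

The Julian–Gregorian offset here is 10 days (Julian trailing).
31 January 1507 Gregorian − 10 days → 21 January 1507 Julian.

January 21, 1507 CE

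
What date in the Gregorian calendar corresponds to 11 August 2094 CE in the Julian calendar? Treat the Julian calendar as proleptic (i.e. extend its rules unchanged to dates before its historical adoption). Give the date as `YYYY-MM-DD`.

The Julian–Gregorian offset here is 13 days (Julian trailing).
11 August 2094 Julian + 13 days → 24 August 2094 Gregorian.

2094-08-24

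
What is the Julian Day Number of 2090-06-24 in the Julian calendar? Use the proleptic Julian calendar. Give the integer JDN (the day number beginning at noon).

In the Gregorian calendar the same day is 7 July 2090.
JDN 2451545 is 1 January 2000 CE (Gregorian); the target day is +33060 days from there, so JDN = 2484605.

2484605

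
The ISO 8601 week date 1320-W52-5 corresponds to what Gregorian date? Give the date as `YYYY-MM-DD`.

1320-12-27

ISO week 1 of 1320 is the week containing the first Thursday of 1320.
Week 52, day 5 (Friday) lands on 1320-12-27.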